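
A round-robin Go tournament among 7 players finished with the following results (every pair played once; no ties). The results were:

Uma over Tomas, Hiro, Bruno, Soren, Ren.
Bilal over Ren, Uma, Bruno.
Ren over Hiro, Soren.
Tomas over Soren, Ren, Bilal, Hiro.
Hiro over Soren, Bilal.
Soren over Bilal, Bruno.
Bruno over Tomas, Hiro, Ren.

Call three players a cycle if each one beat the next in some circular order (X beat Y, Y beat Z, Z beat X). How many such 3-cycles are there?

10

Win totals: Bruno 3, Tomas 4, Bilal 3, Ren 2, Hiro 2, Soren 2, Uma 5.
A player with w wins dominates both others in C(w,2) triples; summing gives 3 + 6 + 3 + 1 + 1 + 1 + 10 = 25 transitive triples.
Total triples C(7,3) = 35, so cyclic triples = 35 − 25 = 10.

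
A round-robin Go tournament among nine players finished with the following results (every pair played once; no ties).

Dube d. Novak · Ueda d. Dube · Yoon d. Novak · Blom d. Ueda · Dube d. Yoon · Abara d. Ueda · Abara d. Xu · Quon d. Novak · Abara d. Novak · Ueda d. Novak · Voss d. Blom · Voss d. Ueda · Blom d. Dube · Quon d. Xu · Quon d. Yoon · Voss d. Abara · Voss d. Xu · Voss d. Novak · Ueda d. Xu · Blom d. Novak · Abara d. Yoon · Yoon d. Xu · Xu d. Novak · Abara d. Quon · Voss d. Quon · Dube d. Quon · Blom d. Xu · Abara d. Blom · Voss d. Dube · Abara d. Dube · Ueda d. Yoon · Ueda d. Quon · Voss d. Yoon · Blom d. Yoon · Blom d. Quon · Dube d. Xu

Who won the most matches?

Win totals: Xu 1, Dube 4, Blom 6, Novak 0, Abara 7, Yoon 2, Voss 8, Ueda 5, Quon 3.
Voss leads with 8 wins (next highest: 7).

Voss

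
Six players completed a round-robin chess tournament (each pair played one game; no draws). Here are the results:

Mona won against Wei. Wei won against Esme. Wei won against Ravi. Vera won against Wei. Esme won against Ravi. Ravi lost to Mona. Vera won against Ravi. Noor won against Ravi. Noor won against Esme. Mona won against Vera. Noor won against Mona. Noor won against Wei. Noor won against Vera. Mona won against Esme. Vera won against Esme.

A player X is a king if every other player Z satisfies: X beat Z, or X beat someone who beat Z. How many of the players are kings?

1

Mona cannot reach Noor in two steps.
Wei cannot reach Mona, Noor, Vera in two steps.
Noor reaches everyone (king).
Esme cannot reach Mona, Wei, Noor, Vera in two steps.
Ravi cannot reach Mona, Wei, Noor, Esme, Vera in two steps.
Vera cannot reach Mona, Noor in two steps.
Kings: Noor — 1.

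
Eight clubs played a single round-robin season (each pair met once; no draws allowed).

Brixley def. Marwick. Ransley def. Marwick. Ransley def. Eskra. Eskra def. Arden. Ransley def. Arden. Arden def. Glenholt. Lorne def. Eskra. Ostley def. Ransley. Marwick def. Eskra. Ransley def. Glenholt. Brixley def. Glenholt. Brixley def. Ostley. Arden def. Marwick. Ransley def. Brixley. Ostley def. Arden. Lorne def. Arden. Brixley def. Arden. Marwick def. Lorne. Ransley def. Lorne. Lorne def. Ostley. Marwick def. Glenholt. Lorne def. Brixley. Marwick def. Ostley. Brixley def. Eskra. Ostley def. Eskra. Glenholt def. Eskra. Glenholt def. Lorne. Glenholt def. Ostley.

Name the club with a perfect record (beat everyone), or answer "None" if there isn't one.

Highest win total is Ransley with 6 (out of 7 possible).
Ransley lost to Ostley, so no club went undefeated.

None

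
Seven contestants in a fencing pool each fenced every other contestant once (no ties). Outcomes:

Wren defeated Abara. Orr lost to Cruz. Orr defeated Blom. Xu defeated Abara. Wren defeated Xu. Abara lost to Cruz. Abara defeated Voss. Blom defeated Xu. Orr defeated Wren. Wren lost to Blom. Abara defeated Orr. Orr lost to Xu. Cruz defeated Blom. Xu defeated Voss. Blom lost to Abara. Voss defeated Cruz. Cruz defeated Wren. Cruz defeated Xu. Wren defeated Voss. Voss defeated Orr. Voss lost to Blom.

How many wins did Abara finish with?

3

Abara's results: beat Voss, Blom, Orr; lost to Xu, Wren, Cruz.
That is 3 wins.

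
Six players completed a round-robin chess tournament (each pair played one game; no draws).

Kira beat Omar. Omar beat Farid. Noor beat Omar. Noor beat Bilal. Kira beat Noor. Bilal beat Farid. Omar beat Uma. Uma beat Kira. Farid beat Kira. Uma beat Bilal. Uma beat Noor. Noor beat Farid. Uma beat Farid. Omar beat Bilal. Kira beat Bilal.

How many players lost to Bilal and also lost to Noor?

1

Bilal beat: Farid.
Noor beat: Omar, Farid, Bilal.
Both beat: Farid — 1.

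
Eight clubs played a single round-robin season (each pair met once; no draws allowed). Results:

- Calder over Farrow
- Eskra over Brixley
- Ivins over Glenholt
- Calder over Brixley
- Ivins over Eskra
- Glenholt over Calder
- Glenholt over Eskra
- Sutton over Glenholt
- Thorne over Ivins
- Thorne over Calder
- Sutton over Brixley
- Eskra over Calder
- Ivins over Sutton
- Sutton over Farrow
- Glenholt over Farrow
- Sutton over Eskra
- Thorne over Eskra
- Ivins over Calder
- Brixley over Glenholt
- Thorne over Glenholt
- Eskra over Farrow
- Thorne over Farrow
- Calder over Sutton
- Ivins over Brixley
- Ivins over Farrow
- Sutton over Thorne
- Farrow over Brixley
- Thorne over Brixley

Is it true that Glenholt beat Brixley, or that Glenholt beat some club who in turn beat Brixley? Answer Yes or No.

Glenholt did not beat Brixley directly.
Glenholt beat Eskra, Calder, Farrow. Of those, Eskra beat Brixley.

Yes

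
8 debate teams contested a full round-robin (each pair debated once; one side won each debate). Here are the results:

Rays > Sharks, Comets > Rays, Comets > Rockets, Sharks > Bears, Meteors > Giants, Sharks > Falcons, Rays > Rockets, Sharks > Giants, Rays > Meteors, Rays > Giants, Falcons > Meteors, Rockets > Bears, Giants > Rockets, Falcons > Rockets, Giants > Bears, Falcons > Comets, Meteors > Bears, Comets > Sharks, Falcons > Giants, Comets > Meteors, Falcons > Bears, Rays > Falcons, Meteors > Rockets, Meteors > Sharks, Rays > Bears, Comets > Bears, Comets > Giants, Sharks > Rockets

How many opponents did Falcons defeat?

5

Falcons' results: beat Rockets, Meteors, Giants, Bears, Comets; lost to Rays, Sharks.
That is 5 wins.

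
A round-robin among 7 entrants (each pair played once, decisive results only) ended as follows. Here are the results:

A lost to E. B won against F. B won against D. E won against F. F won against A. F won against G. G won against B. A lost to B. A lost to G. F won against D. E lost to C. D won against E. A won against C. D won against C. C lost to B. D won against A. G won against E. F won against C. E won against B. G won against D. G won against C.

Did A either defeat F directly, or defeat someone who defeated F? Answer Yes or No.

No

A did not beat F directly.
A beat C, but each of them lost to F. No two-step path.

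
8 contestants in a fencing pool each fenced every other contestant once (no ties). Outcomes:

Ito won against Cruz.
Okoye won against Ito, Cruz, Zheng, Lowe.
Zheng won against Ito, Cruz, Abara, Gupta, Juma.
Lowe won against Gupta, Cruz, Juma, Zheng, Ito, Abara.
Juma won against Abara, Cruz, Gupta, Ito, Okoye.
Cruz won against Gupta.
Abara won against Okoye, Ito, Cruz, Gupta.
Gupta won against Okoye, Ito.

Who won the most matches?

Lowe

Win totals: Gupta 2, Abara 4, Zheng 5, Cruz 1, Lowe 6, Juma 5, Okoye 4, Ito 1.
Lowe leads with 6 wins (next highest: 5).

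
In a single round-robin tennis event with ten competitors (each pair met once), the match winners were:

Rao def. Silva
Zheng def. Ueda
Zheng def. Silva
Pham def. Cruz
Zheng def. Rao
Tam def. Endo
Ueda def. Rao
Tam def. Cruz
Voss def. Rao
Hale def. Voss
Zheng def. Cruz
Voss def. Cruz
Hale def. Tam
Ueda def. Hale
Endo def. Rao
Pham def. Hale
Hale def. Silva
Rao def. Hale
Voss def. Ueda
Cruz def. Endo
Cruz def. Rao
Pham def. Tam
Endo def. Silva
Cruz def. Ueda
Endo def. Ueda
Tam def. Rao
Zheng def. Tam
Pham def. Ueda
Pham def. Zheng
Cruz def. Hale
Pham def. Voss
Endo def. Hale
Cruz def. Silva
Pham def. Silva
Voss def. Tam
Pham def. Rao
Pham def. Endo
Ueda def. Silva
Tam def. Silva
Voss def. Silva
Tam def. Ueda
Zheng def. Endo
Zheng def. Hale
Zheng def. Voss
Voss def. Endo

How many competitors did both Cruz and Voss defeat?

4

Cruz beat: Hale, Silva, Ueda, Rao, Endo.
Voss beat: Cruz, Silva, Ueda, Rao, Tam, Endo.
Both beat: Silva, Ueda, Rao, Endo — 4.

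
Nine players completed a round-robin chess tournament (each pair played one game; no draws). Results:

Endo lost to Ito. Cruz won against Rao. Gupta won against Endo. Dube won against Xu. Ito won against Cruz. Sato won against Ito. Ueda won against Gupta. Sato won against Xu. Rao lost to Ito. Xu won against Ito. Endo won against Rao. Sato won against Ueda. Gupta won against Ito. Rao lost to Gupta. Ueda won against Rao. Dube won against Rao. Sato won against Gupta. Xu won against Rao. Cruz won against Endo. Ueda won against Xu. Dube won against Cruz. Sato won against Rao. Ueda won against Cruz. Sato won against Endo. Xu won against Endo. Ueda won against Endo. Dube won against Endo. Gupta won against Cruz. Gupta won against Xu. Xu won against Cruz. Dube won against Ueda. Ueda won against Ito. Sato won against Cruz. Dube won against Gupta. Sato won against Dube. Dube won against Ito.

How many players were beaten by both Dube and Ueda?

6

Dube beat: Ito, Endo, Xu, Ueda, Cruz, Rao, Gupta.
Ueda beat: Ito, Endo, Xu, Cruz, Rao, Gupta.
Both beat: Ito, Endo, Xu, Cruz, Rao, Gupta — 6.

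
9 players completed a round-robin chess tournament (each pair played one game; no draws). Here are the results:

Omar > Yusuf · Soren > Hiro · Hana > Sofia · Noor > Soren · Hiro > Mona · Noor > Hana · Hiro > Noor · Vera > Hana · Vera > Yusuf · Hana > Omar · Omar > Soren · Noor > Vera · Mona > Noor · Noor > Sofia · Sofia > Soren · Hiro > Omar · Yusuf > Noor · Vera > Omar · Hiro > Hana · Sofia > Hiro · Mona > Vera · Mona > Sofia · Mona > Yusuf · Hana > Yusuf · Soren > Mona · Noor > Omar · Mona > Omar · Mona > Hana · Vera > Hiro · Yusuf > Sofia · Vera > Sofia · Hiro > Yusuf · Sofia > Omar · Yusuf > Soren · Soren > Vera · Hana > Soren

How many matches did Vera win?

5

Vera's results: beat Sofia, Yusuf, Omar, Hiro, Hana; lost to Mona, Soren, Noor.
That is 5 wins.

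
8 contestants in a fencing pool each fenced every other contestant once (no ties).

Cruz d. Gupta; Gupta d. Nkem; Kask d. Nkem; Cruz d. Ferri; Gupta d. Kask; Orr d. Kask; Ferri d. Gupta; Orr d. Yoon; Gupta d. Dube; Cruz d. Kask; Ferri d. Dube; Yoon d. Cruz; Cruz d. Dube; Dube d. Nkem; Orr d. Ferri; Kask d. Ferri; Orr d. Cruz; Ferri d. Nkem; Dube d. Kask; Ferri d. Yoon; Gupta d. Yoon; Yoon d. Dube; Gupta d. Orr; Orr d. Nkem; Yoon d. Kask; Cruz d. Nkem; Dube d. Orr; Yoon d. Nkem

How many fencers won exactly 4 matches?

Win totals: Kask 2, Dube 3, Ferri 4, Nkem 0, Yoon 4, Cruz 5, Orr 5, Gupta 5.
Exactly 4: Ferri, Yoon — 2 fencers.

2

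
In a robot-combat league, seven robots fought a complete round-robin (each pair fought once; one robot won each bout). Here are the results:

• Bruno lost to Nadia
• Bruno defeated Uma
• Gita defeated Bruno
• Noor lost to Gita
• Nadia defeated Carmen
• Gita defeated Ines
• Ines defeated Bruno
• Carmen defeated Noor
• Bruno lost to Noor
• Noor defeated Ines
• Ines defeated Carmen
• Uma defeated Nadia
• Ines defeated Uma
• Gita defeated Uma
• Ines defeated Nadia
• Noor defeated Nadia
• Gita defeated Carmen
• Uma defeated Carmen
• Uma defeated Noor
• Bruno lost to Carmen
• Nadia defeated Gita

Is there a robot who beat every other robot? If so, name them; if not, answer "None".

None

Highest win total is Gita with 5 (out of 6 possible).
Gita lost to Nadia, so no robot went undefeated.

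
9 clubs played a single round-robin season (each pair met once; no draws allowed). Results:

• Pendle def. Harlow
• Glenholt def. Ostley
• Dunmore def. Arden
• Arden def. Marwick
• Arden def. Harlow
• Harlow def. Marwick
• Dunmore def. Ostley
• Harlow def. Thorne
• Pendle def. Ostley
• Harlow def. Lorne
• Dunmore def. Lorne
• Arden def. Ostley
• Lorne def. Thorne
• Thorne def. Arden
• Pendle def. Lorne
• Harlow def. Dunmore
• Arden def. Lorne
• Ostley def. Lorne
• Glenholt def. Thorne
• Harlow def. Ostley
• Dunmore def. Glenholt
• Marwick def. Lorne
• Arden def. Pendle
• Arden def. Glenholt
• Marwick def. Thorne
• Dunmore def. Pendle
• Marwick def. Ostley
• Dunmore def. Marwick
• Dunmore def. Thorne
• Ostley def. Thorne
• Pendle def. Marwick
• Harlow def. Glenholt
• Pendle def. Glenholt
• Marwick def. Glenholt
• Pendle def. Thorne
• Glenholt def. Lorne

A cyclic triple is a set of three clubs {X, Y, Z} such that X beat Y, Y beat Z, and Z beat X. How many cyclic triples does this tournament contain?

8

Win totals: Ostley 2, Harlow 6, Glenholt 3, Pendle 6, Marwick 4, Dunmore 7, Arden 6, Thorne 1, Lorne 1.
A club with w wins dominates both others in C(w,2) triples; summing gives 1 + 15 + 3 + 15 + 6 + 21 + 15 + 0 + 0 = 76 transitive triples.
Total triples C(9,3) = 84, so cyclic triples = 84 − 76 = 8.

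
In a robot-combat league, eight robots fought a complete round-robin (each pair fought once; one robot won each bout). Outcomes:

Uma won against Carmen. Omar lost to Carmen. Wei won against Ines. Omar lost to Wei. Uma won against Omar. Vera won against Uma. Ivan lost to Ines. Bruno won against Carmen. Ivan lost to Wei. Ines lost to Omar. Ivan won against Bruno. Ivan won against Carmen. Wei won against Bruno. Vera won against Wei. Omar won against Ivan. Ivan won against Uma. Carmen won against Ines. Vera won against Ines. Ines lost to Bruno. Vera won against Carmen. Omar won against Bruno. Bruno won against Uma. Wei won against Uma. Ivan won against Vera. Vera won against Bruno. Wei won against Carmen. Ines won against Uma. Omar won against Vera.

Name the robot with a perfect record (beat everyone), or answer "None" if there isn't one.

None

Highest win total is Wei with 6 (out of 7 possible).
Wei lost to Vera, so no robot went undefeated.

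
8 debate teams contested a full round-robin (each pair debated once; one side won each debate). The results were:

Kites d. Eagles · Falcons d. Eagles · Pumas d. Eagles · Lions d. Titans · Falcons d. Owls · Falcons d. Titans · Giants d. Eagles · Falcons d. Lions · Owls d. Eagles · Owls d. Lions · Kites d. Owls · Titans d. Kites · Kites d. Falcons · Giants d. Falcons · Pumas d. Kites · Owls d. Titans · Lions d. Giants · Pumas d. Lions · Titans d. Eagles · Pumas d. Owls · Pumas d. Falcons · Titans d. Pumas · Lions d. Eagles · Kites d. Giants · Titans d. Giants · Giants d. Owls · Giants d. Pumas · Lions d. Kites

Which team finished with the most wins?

Pumas

Win totals: Pumas 5, Eagles 0, Kites 4, Falcons 4, Owls 3, Titans 4, Giants 4, Lions 4.
Pumas leads with 5 wins (next highest: 4).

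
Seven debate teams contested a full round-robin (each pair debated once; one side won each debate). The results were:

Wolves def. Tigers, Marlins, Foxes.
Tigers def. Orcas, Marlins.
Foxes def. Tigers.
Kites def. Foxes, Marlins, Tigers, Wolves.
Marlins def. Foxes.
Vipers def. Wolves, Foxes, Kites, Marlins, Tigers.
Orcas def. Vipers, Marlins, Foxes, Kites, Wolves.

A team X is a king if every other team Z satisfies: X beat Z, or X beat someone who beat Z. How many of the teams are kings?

Tigers reaches everyone (king).
Vipers reaches everyone (king).
Wolves cannot reach Vipers, Kites in two steps.
Foxes cannot reach Vipers, Wolves, Kites in two steps.
Kites cannot reach Vipers in two steps.
Marlins cannot reach Vipers, Wolves, Kites, Orcas in two steps.
Orcas reaches everyone (king).
Kings: Tigers, Vipers, Orcas — 3.

3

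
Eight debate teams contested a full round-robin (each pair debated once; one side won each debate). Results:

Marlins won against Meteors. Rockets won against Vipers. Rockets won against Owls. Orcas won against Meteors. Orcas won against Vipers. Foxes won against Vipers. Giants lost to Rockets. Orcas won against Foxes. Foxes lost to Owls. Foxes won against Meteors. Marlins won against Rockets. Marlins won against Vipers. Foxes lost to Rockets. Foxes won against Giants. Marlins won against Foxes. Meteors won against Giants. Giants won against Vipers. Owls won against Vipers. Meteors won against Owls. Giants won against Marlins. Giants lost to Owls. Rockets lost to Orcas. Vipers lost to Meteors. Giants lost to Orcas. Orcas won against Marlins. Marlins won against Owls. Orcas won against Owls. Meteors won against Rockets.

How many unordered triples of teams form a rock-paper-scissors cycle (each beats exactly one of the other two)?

Win totals: Foxes 3, Meteors 4, Orcas 7, Giants 2, Marlins 5, Vipers 0, Rockets 4, Owls 3.
A team with w wins dominates both others in C(w,2) triples; summing gives 3 + 6 + 21 + 1 + 10 + 0 + 6 + 3 = 50 transitive triples.
Total triples C(8,3) = 56, so cyclic triples = 56 − 50 = 6.

6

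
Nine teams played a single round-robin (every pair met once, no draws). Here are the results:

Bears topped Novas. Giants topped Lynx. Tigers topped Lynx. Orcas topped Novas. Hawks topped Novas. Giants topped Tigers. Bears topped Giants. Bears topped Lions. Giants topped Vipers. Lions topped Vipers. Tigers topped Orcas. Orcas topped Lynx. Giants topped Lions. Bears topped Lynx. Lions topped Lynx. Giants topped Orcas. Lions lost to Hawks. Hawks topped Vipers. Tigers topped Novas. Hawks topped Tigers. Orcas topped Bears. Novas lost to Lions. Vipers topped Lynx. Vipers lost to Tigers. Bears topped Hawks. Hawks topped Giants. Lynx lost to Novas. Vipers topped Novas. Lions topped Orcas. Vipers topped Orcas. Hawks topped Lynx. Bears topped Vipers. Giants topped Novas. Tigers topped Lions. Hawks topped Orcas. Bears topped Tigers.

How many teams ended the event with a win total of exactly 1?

1

Win totals: Vipers 3, Lynx 0, Lions 4, Novas 1, Bears 7, Hawks 7, Tigers 5, Giants 6, Orcas 3.
Exactly 1: Novas — 1 team.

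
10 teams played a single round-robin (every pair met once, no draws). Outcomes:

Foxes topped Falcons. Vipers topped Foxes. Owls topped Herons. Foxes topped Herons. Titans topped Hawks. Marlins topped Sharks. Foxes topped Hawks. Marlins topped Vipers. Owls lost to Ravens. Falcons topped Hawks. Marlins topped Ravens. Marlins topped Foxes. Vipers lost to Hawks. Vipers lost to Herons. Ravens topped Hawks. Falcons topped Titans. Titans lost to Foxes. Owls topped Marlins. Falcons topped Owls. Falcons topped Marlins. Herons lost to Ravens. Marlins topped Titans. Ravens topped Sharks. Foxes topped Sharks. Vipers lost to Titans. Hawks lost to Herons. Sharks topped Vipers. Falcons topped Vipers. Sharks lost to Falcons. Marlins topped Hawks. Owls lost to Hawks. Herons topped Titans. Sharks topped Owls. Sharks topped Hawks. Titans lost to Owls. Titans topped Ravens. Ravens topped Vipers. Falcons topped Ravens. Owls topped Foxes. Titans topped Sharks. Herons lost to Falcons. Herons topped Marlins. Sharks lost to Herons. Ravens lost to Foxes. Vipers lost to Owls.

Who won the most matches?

Falcons

Win totals: Marlins 6, Ravens 5, Foxes 6, Titans 4, Hawks 2, Falcons 8, Sharks 3, Herons 5, Owls 5, Vipers 1.
Falcons leads with 8 wins (next highest: 6).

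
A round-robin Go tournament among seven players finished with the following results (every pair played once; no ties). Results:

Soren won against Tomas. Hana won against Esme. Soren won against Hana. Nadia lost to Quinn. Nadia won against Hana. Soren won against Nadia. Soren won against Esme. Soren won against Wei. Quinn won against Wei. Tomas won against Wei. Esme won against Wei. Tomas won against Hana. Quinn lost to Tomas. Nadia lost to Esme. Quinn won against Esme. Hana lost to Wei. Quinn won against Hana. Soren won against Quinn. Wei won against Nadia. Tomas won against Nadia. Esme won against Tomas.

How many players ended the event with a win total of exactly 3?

1

Win totals: Esme 3, Nadia 1, Quinn 4, Tomas 4, Soren 6, Wei 2, Hana 1.
Exactly 3: Esme — 1 player.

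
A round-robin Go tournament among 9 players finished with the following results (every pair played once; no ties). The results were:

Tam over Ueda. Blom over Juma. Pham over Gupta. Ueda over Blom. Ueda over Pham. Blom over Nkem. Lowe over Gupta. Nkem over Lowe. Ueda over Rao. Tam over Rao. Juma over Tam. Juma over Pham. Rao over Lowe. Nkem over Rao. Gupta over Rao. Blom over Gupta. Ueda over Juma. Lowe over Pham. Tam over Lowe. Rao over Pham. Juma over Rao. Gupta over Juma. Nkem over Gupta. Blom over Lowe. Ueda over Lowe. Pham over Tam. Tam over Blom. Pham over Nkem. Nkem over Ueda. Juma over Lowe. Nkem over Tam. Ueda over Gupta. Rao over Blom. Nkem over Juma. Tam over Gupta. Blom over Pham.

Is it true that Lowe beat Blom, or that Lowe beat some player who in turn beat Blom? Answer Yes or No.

Lowe did not beat Blom directly.
Lowe beat Gupta, Pham, but each of them lost to Blom. No two-step path.

No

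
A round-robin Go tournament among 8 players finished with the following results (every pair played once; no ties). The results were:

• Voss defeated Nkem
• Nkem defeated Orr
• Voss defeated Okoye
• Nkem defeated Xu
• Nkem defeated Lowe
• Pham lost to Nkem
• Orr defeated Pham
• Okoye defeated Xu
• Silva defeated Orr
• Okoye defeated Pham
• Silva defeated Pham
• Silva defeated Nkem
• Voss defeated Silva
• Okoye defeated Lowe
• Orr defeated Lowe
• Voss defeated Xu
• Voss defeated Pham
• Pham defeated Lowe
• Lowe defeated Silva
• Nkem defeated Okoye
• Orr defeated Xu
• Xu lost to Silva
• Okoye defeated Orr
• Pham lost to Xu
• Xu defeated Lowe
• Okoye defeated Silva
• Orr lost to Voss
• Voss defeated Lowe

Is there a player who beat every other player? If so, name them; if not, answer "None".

Voss

Voss has 7 wins out of 7 opponents — a perfect record.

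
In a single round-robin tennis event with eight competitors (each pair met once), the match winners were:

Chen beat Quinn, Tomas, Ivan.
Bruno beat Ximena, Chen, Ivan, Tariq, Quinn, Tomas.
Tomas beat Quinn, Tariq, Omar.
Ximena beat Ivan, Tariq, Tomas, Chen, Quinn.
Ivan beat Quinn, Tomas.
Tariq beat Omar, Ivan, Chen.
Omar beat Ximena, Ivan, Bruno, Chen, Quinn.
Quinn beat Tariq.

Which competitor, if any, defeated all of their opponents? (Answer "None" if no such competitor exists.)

Highest win total is Bruno with 6 (out of 7 possible).
Bruno lost to Omar, so no competitor went undefeated.

None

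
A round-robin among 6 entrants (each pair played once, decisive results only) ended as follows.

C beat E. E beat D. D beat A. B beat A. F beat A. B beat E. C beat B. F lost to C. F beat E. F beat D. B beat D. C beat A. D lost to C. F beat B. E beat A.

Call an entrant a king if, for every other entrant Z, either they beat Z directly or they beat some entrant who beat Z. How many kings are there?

1

A cannot reach B, C, D, E, F in two steps.
B cannot reach C, F in two steps.
C reaches everyone (king).
D cannot reach B, C, E, F in two steps.
E cannot reach B, C, F in two steps.
F cannot reach C in two steps.
Kings: C — 1.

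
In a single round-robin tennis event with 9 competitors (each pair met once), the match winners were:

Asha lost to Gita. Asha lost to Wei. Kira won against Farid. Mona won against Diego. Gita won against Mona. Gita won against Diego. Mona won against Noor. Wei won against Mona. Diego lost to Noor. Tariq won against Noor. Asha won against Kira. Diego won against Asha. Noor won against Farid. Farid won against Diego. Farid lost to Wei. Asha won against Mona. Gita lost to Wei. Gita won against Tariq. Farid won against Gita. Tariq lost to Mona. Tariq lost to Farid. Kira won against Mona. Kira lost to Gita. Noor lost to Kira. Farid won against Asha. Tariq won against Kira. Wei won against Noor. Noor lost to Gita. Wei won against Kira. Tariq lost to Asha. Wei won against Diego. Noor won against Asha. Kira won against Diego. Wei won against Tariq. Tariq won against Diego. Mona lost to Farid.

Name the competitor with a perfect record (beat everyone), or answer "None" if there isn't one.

Wei has 8 wins out of 8 opponents — a perfect record.

Wei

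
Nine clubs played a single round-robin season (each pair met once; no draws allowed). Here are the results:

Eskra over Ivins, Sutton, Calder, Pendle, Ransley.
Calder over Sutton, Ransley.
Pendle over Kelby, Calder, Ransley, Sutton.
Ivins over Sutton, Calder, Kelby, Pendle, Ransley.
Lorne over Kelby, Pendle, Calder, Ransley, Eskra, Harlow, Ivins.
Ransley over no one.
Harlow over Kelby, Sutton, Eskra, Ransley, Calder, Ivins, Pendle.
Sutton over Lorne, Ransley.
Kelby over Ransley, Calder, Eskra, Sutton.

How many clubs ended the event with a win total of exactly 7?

2

Win totals: Ransley 0, Lorne 7, Sutton 2, Pendle 4, Kelby 4, Eskra 5, Harlow 7, Ivins 5, Calder 2.
Exactly 7: Lorne, Harlow — 2 clubs.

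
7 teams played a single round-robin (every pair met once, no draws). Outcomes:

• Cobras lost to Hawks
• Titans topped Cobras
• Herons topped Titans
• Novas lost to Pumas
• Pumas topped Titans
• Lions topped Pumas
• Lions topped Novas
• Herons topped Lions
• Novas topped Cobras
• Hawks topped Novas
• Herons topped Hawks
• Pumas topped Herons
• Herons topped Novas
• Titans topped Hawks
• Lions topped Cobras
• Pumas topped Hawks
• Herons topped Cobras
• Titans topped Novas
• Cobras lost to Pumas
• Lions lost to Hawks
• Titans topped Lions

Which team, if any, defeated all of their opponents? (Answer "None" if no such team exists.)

None

Highest win total is Pumas with 5 (out of 6 possible).
Pumas lost to Lions, so no team went undefeated.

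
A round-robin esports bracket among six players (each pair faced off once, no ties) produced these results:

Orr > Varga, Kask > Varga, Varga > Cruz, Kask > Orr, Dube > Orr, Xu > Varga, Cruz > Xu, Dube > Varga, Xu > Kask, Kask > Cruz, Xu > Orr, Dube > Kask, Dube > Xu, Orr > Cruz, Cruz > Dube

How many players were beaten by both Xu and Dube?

Xu beat: Kask, Varga, Orr.
Dube beat: Kask, Varga, Xu, Orr.
Both beat: Kask, Varga, Orr — 3.

3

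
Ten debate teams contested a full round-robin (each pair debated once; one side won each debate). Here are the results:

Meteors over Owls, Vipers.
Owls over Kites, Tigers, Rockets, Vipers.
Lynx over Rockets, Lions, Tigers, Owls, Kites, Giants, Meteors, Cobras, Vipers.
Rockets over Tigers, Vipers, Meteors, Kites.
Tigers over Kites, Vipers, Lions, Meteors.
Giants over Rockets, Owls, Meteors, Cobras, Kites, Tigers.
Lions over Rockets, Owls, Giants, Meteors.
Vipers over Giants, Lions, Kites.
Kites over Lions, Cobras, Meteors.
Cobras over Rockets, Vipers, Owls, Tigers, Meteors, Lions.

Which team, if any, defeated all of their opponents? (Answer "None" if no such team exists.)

Lynx

Lynx has 9 wins out of 9 opponents — a perfect record.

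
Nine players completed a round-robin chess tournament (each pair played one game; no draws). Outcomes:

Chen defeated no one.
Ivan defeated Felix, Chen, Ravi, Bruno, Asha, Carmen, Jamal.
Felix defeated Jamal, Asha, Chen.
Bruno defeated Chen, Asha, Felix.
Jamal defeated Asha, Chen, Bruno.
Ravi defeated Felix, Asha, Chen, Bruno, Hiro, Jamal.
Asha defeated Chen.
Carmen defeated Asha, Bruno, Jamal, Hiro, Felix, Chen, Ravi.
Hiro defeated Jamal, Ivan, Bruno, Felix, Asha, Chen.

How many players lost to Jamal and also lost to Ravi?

Jamal beat: Asha, Chen, Bruno.
Ravi beat: Hiro, Asha, Chen, Bruno, Jamal, Felix.
Both beat: Asha, Chen, Bruno — 3.

3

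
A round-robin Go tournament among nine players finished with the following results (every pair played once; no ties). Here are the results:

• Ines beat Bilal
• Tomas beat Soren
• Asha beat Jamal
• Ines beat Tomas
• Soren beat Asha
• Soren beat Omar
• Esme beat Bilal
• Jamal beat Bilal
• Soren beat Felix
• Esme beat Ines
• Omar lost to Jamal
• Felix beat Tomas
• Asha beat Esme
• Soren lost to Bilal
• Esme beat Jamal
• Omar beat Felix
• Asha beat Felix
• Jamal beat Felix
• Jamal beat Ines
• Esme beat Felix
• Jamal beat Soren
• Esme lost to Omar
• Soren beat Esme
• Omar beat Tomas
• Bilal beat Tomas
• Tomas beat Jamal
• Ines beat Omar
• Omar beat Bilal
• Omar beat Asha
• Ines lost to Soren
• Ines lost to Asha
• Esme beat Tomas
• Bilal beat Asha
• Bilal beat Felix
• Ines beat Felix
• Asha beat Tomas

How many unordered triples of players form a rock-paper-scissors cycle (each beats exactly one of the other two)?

21

Win totals: Tomas 2, Felix 1, Ines 4, Omar 5, Bilal 4, Asha 5, Jamal 5, Soren 5, Esme 5.
A player with w wins dominates both others in C(w,2) triples; summing gives 1 + 0 + 6 + 10 + 6 + 10 + 10 + 10 + 10 = 63 transitive triples.
Total triples C(9,3) = 84, so cyclic triples = 84 − 63 = 21.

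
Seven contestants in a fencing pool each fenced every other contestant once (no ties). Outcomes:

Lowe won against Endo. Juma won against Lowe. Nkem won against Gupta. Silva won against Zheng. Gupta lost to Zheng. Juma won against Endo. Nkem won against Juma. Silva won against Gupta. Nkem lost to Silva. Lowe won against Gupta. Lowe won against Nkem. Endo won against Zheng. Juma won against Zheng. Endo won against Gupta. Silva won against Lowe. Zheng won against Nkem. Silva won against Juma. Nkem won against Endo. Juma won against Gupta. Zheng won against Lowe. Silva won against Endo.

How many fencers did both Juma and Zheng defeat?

Juma beat: Zheng, Lowe, Gupta, Endo.
Zheng beat: Lowe, Nkem, Gupta.
Both beat: Lowe, Gupta — 2.

2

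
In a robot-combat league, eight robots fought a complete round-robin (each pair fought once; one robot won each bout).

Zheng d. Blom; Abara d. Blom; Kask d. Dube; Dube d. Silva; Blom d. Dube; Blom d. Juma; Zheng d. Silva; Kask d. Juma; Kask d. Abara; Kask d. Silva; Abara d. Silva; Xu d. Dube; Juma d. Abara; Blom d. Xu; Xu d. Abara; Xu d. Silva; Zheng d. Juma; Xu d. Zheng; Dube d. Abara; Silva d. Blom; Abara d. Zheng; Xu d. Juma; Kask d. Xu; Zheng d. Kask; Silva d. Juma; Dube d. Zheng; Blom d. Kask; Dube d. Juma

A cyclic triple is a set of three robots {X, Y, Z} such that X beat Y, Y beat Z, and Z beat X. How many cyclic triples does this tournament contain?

Win totals: Zheng 4, Dube 4, Blom 4, Juma 1, Kask 5, Silva 2, Xu 5, Abara 3.
A robot with w wins dominates both others in C(w,2) triples; summing gives 6 + 6 + 6 + 0 + 10 + 1 + 10 + 3 = 42 transitive triples.
Total triples C(8,3) = 56, so cyclic triples = 56 − 42 = 14.

14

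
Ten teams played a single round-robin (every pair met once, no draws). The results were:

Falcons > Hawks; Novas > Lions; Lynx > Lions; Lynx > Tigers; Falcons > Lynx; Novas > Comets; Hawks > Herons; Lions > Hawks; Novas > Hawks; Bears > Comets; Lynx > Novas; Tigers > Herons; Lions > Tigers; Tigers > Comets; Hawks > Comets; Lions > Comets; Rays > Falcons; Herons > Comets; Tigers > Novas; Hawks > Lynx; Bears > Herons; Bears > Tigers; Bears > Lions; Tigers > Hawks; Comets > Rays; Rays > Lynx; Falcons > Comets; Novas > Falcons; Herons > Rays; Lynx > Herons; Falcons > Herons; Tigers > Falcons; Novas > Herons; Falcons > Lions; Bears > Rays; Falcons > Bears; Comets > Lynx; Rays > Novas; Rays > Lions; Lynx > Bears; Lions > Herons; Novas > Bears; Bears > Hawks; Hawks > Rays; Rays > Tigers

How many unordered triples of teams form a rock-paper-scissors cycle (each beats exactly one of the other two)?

Win totals: Comets 2, Tigers 5, Novas 6, Herons 2, Lions 4, Lynx 5, Rays 5, Bears 6, Falcons 6, Hawks 4.
A team with w wins dominates both others in C(w,2) triples; summing gives 1 + 10 + 15 + 1 + 6 + 10 + 10 + 15 + 15 + 6 = 89 transitive triples.
Total triples C(10,3) = 120, so cyclic triples = 120 − 89 = 31.

31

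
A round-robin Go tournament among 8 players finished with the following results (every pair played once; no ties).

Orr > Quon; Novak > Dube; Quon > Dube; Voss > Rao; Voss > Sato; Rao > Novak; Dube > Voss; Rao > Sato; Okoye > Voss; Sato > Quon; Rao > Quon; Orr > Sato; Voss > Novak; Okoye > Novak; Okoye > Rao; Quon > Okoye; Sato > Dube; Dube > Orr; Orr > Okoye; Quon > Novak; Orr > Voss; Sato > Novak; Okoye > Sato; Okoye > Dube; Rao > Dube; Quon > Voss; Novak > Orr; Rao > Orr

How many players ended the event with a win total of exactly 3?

2

Win totals: Orr 4, Novak 2, Sato 3, Okoye 5, Quon 4, Voss 3, Dube 2, Rao 5.
Exactly 3: Sato, Voss — 2 players.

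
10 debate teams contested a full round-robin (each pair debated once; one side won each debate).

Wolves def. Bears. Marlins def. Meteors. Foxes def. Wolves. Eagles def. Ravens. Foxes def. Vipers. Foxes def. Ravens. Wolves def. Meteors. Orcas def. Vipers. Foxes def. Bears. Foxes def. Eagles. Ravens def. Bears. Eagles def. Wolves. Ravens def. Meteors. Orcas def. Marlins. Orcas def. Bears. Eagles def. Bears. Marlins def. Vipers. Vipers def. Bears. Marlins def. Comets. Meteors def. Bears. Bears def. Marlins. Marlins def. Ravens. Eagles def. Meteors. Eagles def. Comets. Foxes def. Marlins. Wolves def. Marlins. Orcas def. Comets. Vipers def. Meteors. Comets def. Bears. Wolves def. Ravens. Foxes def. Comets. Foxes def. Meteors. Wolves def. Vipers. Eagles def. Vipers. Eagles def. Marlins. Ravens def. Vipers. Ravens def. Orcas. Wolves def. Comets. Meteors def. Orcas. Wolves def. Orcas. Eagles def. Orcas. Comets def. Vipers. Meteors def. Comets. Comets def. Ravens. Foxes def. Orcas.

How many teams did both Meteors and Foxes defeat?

3

Meteors beat: Comets, Orcas, Bears.
Foxes beat: Comets, Wolves, Vipers, Orcas, Eagles, Meteors, Bears, Marlins, Ravens.
Both beat: Comets, Orcas, Bears — 3.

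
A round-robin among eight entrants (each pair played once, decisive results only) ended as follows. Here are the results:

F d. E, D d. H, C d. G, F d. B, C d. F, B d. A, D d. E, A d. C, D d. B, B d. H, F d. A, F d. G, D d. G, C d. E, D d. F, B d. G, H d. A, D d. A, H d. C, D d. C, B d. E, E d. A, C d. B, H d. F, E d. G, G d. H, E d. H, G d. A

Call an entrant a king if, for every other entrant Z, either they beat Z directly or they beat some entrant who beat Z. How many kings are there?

A cannot reach D, H in two steps.
B cannot reach D in two steps.
C cannot reach D in two steps.
D reaches everyone (king).
E cannot reach B, D in two steps.
F cannot reach D in two steps.
G cannot reach B, D, E in two steps.
H cannot reach D in two steps.
Kings: D — 1.

1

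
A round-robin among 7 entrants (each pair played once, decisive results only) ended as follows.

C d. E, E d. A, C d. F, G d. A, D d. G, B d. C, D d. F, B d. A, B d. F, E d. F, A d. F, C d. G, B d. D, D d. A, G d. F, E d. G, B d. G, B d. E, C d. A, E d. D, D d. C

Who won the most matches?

Win totals: A 1, B 6, C 4, D 4, E 4, F 0, G 2.
B leads with 6 wins (next highest: 4).

B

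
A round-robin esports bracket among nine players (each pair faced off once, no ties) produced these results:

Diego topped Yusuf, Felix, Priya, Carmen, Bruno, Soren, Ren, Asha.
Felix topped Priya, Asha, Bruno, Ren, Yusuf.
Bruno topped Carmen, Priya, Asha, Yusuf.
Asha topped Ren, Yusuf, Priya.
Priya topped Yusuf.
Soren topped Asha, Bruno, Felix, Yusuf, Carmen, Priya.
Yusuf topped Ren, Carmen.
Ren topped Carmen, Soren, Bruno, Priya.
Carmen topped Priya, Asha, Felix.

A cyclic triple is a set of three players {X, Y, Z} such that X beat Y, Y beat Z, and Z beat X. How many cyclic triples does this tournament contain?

Win totals: Priya 1, Diego 8, Asha 3, Felix 5, Bruno 4, Ren 4, Yusuf 2, Soren 6, Carmen 3.
A player with w wins dominates both others in C(w,2) triples; summing gives 0 + 28 + 3 + 10 + 6 + 6 + 1 + 15 + 3 = 72 transitive triples.
Total triples C(9,3) = 84, so cyclic triples = 84 − 72 = 12.

12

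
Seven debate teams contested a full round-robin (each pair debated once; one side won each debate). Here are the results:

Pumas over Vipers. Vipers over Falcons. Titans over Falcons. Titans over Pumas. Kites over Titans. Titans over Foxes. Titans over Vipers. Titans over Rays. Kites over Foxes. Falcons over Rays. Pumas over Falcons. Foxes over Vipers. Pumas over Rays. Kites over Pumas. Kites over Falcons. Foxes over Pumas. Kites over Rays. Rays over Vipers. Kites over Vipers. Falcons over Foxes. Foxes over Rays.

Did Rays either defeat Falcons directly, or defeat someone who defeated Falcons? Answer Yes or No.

Rays did not beat Falcons directly.
Rays beat Vipers. Of those, Vipers beat Falcons.

Yes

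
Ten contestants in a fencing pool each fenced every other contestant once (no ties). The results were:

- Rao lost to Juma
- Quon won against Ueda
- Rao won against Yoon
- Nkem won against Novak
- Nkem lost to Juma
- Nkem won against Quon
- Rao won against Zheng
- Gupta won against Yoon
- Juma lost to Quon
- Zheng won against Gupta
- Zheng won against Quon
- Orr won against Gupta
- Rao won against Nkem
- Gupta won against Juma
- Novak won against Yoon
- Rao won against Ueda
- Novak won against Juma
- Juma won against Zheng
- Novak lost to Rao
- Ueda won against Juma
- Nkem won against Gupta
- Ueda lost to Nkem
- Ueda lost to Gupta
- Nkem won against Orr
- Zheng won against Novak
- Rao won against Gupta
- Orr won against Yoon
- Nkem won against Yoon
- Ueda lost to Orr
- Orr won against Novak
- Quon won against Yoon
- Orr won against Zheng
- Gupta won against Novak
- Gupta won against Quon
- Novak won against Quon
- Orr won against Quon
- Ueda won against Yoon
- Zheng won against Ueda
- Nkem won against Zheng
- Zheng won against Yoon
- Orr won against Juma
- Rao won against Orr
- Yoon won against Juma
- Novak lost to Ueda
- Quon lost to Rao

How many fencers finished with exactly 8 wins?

Win totals: Quon 3, Novak 3, Gupta 5, Rao 8, Nkem 7, Yoon 1, Juma 3, Zheng 5, Ueda 3, Orr 7.
Exactly 8: Rao — 1 fencer.

1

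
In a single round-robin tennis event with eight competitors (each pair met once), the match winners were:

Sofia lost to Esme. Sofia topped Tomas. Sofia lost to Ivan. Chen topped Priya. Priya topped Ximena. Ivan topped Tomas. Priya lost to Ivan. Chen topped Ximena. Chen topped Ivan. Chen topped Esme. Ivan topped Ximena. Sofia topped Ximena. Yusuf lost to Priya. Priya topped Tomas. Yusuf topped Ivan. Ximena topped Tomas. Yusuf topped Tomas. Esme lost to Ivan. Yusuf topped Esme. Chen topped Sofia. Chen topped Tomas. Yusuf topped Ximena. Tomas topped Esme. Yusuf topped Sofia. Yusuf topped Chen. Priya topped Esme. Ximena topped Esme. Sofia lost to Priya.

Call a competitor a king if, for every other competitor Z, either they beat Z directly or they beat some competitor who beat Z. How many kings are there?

3

Sofia cannot reach Chen, Priya, Yusuf, Ivan in two steps.
Esme cannot reach Chen, Priya, Yusuf, Ivan in two steps.
Chen reaches everyone (king).
Ximena cannot reach Chen, Priya, Yusuf, Ivan in two steps.
Priya reaches everyone (king).
Tomas cannot reach Chen, Ximena, Priya, Yusuf, Ivan in two steps.
Yusuf reaches everyone (king).
Ivan cannot reach Chen in two steps.
Kings: Chen, Priya, Yusuf — 3.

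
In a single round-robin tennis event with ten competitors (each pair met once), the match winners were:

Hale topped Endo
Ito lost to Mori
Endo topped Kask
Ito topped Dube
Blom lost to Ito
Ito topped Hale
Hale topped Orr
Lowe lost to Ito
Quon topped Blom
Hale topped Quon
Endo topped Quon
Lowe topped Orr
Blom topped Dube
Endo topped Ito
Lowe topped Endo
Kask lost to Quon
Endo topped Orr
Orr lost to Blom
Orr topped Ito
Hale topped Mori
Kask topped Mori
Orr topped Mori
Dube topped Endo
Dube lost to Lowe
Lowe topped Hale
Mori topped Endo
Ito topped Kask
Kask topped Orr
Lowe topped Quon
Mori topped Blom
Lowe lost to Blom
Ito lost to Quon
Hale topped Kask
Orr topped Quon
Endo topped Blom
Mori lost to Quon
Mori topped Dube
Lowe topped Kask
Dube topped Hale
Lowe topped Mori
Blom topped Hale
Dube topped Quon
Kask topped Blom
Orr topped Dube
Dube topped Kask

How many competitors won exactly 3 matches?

Win totals: Endo 5, Kask 3, Blom 4, Ito 5, Quon 4, Orr 4, Dube 4, Lowe 7, Hale 5, Mori 4.
Exactly 3: Kask — 1 competitor.

1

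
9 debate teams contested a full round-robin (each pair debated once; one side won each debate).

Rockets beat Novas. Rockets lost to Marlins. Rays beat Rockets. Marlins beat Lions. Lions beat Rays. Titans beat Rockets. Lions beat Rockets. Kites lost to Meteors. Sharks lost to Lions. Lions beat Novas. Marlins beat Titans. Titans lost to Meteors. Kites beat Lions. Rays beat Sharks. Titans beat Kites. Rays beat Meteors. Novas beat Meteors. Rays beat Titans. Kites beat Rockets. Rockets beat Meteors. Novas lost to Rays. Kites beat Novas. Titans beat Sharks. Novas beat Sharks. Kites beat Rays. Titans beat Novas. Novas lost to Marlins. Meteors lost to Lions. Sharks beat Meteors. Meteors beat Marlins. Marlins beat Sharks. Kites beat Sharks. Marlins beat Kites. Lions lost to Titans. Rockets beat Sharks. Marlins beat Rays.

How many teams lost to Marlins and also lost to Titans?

5

Marlins beat: Lions, Rays, Novas, Rockets, Kites, Sharks, Titans.
Titans beat: Lions, Novas, Rockets, Kites, Sharks.
Both beat: Lions, Novas, Rockets, Kites, Sharks — 5.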